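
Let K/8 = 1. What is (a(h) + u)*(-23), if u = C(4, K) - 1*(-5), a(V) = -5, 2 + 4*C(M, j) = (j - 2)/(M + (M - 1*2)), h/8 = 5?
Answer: 23/4 ≈ 5.7500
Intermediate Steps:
K = 8 (K = 8*1 = 8)
h = 40 (h = 8*5 = 40)
C(M, j) = -½ + (-2 + j)/(4*(-2 + 2*M)) (C(M, j) = -½ + ((j - 2)/(M + (M - 1*2)))/4 = -½ + ((-2 + j)/(M + (M - 2)))/4 = -½ + ((-2 + j)/(M + (-2 + M)))/4 = -½ + ((-2 + j)/(-2 + 2*M))/4 = -½ + (-2 + j)/(4*(-2 + 2*M)))
u = 19/4 (u = (2 + 8 - 4*4)/(8*(-1 + 4)) - 1*(-5) = (⅛)*(2 + 8 - 16)/3 + 5 = (⅛)*(⅓)*(-6) + 5 = -¼ + 5 = 19/4 ≈ 4.7500)
(a(h) + u)*(-23) = (-5 + 19/4)*(-23) = -¼*(-23) = 23/4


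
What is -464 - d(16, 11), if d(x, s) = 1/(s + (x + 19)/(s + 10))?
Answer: -17635/38 ≈ -464.08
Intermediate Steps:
d(x, s) = 1/(s + (19 + x)/(10 + s))
-464 - d(16, 11) = -464 - (10 + 11)/(19 + 16 + 11² + 10*11) = -464 - 21/(19 + 16 + 121 + 110) = -464 - 21/266 = -464 - 1*3/38 = -464 - 3/38 = -17635/38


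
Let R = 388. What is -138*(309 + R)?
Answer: -96186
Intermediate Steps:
-138*(309 + R) = -138*(309 + 388) = -138*697 = -96186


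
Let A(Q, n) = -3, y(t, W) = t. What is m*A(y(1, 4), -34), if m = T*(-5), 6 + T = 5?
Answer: -15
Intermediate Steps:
T = -1 (T = -6 + 5 = -1)
m = 5 (m = -1*(-5) = 5)
m*A(y(1, 4), -34) = 5*(-3) = -15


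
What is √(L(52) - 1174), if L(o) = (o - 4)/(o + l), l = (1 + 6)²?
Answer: I*√11971126/101 ≈ 34.257*I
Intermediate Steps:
l = 49 (l = 7² = 49)
L(o) = (-4 + o)/(49 + o) (L(o) = (o - 4)/(o + 49) = (-4 + o)/(49 + o))
√(L(52) - 1174) = √((-4 + 52)/(49 + 52) - 1174) = √(48/101 - 1174) = √(-118526/101) = I*√11971126/101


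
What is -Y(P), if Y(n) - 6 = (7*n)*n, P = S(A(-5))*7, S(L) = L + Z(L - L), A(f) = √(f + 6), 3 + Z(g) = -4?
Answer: -12354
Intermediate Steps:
Z(g) = -7 (Z(g) = -3 - 4 = -7)
A(f) = √(6 + f)
S(L) = -7 + L (S(L) = L - 7 = -7 + L)
P = -42 (P = (-7 + √(6 - 5))*7 = (-7 + √1)*7 = (-7 + 1)*7 = -6*7 = -42)
Y(n) = 6 + 7*n² (Y(n) = 6 + (7*n)*n = 6 + 7*n²)
-Y(P) = -(6 + 7*(-42)²) = -(6 + 7*1764) = -(6 + 12348) = -1*12354 = -12354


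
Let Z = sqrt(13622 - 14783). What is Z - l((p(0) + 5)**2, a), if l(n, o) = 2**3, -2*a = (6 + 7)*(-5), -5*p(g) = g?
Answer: -8 + 3*I*sqrt(129) ≈ -8.0 + 34.073*I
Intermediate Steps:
p(g) = -g/5
a = 65/2 (a = -(6 + 7)*(-5)/2 = -13*(-5)/2 = -1/2*(-65) = 65/2 ≈ 32.500)
l(n, o) = 8
Z = 3*I*sqrt(129) (Z = sqrt(-1161) = 3*I*sqrt(129) ≈ 34.073*I)
Z - l((p(0) + 5)**2, a) = 3*I*sqrt(129) - 1*8 = 3*I*sqrt(129) - 8 = -8 + 3*I*sqrt(129)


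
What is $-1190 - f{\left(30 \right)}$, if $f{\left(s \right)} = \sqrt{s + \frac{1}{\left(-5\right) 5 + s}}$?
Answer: $-1190 - \frac{\sqrt{755}}{5} \approx -1195.5$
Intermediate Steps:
$f{\left(s \right)} = \sqrt{s + \frac{1}{-25 + s}}$
$-1190 - f{\left(30 \right)} = -1190 - \sqrt{\frac{1 + 30 \left(-25 + 30\right)}{-25 + 30}} = -1190 - \sqrt{\frac{1 + 30 \cdot 5}{5}} = -1190 - \sqrt{\frac{1 + 150}{5}} = -1190 - \sqrt{\frac{1}{5} \cdot 151} = -1190 - \sqrt{\frac{151}{5}} = -1190 - \frac{\sqrt{755}}{5}$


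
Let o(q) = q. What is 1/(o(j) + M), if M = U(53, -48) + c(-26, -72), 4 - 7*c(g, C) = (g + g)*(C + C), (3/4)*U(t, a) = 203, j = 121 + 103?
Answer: -21/12064 ≈ -0.0017407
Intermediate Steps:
j = 224
U(t, a) = 812/3 (U(t, a) = (4/3)*203 = 812/3)
c(g, C) = 4/7 - 4*C*g/7 (c(g, C) = 4/7 - (g + g)*(C + C)/7 = 4/7 - 2*g*2*C/7 = 4/7 - 4*C*g/7)
M = -16768/21 (M = 812/3 + (4/7 - 4/7*(-72)*(-26)) = 812/3 + (4/7 - 7488/7) = 812/3 - 7484/7 = -16768/21 ≈ -798.48)
1/(o(j) + M) = 1/(224 - 16768/21) = 1/(-12064/21) = -21/12064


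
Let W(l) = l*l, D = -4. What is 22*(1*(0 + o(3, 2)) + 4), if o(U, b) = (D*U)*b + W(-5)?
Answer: 110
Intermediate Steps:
W(l) = l²
o(U, b) = 25 - 4*U*b (o(U, b) = (-4*U)*b + (-5)² = -4*U*b + 25 = 25 - 4*U*b)
22*(1*(0 + o(3, 2)) + 4) = 22*(1*(0 + (25 - 4*3*2)) + 4) = 22*(1*(0 + (25 - 24)) + 4) = 22*(1*(0 + 1) + 4) = 22*(1*1 + 4) = 22*(1 + 4) = 22*5 = 110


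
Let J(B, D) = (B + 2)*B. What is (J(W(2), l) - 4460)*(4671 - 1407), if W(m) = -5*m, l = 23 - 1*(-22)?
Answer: -14296320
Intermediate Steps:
l = 45 (l = 23 + 22 = 45)
J(B, D) = B*(2 + B) (J(B, D) = (2 + B)*B = B*(2 + B))
(J(W(2), l) - 4460)*(4671 - 1407) = ((-5*2)*(2 - 5*2) - 4460)*(4671 - 1407) = (-10*(2 - 10) - 4460)*3264 = (-10*(-8) - 4460)*3264 = (80 - 4460)*3264 = -4380*3264 = -14296320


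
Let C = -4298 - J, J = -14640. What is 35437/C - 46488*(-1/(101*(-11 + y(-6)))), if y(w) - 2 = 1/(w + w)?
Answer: -5379220819/113855078 ≈ -47.246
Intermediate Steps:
y(w) = 2 + 1/(2*w) (y(w) = 2 + 1/(w + w) = 2 + 1/(2*w))
C = 10342 (C = -4298 - 1*(-14640) = -4298 + 14640 = 10342)
35437/C - 46488*(-1/(101*(-11 + y(-6)))) = 35437/10342 - 46488*(-1/(101*(-11 + (2 + (½)/(-6))))) = 35437*(1/10342) - 46488*(-1/(101*(-11 + (2 + (½)*(-⅙))))) = 35437/10342 - 46488*(-1/(101*(-11 + (2 - 1/12)))) = 35437/10342 - 46488*(-1/(101*(-11 + 23/12))) = 35437/10342 - 46488/((-101*(-109/12))) = 35437/10342 - 46488/11009/12 = 35437/10342 - 46488*12/11009 = 35437/10342 - 557856/11009 = -5379220819/113855078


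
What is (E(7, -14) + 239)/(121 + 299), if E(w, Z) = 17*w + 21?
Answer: 379/420 ≈ 0.90238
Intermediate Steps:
E(w, Z) = 21 + 17*w
(E(7, -14) + 239)/(121 + 299) = ((21 + 17*7) + 239)/(121 + 299) = ((21 + 119) + 239)/420 = (140 + 239)*(1/420) = 379*(1/420) = 379/420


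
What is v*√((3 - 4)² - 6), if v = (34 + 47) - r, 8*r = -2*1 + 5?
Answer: 645*I*√5/8 ≈ 180.28*I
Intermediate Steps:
r = 3/8 (r = (-2*1 + 5)/8 = (-2 + 5)/8 = (⅛)*3 = 3/8 ≈ 0.37500)
v = 645/8 (v = (34 + 47) - 1*3/8 = 81 - 3/8 = 645/8 ≈ 80.625)
v*√((3 - 4)² - 6) = 645*√((3 - 4)² - 6)/8 = 645*√((-1)² - 6)/8 = 645*√(1 - 6)/8 = 645*√(-5)/8 = 645*(I*√5)/8 = 645*I*√5/8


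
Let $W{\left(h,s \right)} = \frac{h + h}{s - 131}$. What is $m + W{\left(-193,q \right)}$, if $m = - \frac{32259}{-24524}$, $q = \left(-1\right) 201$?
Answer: $\frac{5044063}{2035492} \approx 2.4781$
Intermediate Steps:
$q = -201$
$W{\left(h,s \right)} = \frac{2 h}{-131 + s}$
$m = \frac{32259}{24524}$ ($m = \left(-32259\right) \left(- \frac{1}{24524}\right) = \frac{32259}{24524} \approx 1.3154$)
$m + W{\left(-193,q \right)} = \frac{32259}{24524} + 2 \left(-193\right) \frac{1}{-131 - 201} = \frac{32259}{24524} + 2 \left(-193\right) \frac{1}{-332} = \frac{32259}{24524} + 2 \left(-193\right) \left(- \frac{1}{332}\right) = \frac{32259}{24524} + \frac{193}{166} = \frac{5044063}{2035492}$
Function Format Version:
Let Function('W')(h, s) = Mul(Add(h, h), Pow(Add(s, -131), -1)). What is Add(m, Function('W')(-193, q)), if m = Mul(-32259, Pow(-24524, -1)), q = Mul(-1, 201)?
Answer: Rational(5044063, 2035492) ≈ 2.4781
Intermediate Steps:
q = -201
Function('W')(h, s) = Mul(2, h, Pow(Add(-131, s), -1)) (Function('W')(h, s) = Mul(Mul(2, h), Pow(Add(-131, s), -1)) = Mul(2, h, Pow(Add(-131, s), -1)))
m = Rational(32259, 24524) (m = Mul(-32259, Rational(-1, 24524)) = Rational(32259, 24524) ≈ 1.3154)
Add(m, Function('W')(-193, q)) = Add(Rational(32259, 24524), Mul(2, -193, Pow(Add(-131, -201), -1))) = Add(Rational(32259, 24524), Mul(2, -193, Pow(-332, -1))) = Add(Rational(32259, 24524), Mul(2, -193, Rational(-1, 332))) = Add(Rational(32259, 24524), Rational(193, 166)) = Rational(5044063, 2035492)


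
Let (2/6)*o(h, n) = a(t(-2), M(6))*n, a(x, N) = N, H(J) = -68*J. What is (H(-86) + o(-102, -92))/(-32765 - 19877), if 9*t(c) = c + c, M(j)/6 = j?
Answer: 2044/26321 ≈ 0.077657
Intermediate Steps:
M(j) = 6*j
t(c) = 2*c/9 (t(c) = (c + c)/9 = (2*c)/9 = 2*c/9)
o(h, n) = 108*n (o(h, n) = 3*((6*6)*n) = 3*(36*n) = 108*n)
(H(-86) + o(-102, -92))/(-32765 - 19877) = (-68*(-86) + 108*(-92))/(-32765 - 19877) = (5848 - 9936)/(-52642) = -4088*(-1/52642) = 2044/26321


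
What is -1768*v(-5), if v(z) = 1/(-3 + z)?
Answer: 221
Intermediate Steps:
-1768*v(-5) = -1768/(-3 - 5) = -1768/(-8) = -1768*(-⅛) = 221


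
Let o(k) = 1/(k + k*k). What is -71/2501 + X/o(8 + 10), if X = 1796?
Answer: 1536194161/2501 ≈ 6.1423e+5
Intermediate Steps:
o(k) = 1/(k + k²)
-71/2501 + X/o(8 + 10) = -71/2501 + 1796/((1/((8 + 10)*(1 + (8 + 10))))) = -71*1/2501 + 1796/((1/(18*(1 + 18)))) = -71/2501 + 1796/(((1/18)/19)) = -71/2501 + 1796/(((1/18)*(1/19))) = -71/2501 + 1796/(1/342) = -71/2501 + 1796*342 = -71/2501 + 614232 = 1536194161/2501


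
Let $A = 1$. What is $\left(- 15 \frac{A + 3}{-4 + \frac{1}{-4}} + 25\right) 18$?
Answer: $\frac{11970}{17} \approx 704.12$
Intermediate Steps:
$\left(- 15 \frac{A + 3}{-4 + \frac{1}{-4}} + 25\right) 18 = \left(- 15 \frac{1 + 3}{-4 + \frac{1}{-4}} + 25\right) 18 = \left(- 15 \frac{4}{-4 - \frac{1}{4}} + 25\right) 18 = \left(- 15 \frac{4}{- \frac{17}{4}} + 25\right) 18 = \left(- 15 \cdot 4 \left(- \frac{4}{17}\right) + 25\right) 18 = \left(\left(-15\right) \left(- \frac{16}{17}\right) + 25\right) 18 = \left(\frac{240}{17} + 25\right) 18 = \frac{665}{17} \cdot 18 = \frac{11970}{17}$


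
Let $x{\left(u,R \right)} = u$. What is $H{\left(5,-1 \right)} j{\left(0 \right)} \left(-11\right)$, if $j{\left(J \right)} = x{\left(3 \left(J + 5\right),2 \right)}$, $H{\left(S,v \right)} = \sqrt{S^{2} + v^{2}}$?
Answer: $- 165 \sqrt{26} \approx -841.34$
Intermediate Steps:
$j{\left(J \right)} = 15 + 3 J$ ($j{\left(J \right)} = 3 \left(J + 5\right) = 3 \left(5 + J\right) = 15 + 3 J$)
$H{\left(5,-1 \right)} j{\left(0 \right)} \left(-11\right) = \sqrt{5^{2} + \left(-1\right)^{2}} \left(15 + 3 \cdot 0\right) \left(-11\right) = \sqrt{25 + 1} \left(15 + 0\right) \left(-11\right) = \sqrt{26} \cdot 15 \left(-11\right) = 15 \sqrt{26} \left(-11\right) = - 165 \sqrt{26}$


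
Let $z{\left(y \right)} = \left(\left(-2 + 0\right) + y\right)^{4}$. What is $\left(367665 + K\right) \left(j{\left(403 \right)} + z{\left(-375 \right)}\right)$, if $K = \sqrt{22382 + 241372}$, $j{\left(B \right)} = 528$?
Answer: $7427073147380385 + 60601959507 \sqrt{29306} \approx 7.4374 \cdot 10^{15}$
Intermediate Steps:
$K = 3 \sqrt{29306}$ ($K = \sqrt{263754} = 3 \sqrt{29306} \approx 513.57$)
$z{\left(y \right)} = \left(-2 + y\right)^{4}$
$\left(367665 + K\right) \left(j{\left(403 \right)} + z{\left(-375 \right)}\right) = \left(367665 + 3 \sqrt{29306}\right) \left(528 + \left(-2 - 375\right)^{4}\right) = \left(367665 + 3 \sqrt{29306}\right) \left(528 + \left(-377\right)^{4}\right) = \left(367665 + 3 \sqrt{29306}\right) \left(528 + 20200652641\right) = \left(367665 + 3 \sqrt{29306}\right) 20200653169 = 7427073147380385 + 60601959507 \sqrt{29306}$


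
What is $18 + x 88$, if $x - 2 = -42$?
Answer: $-3502$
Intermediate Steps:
$x = -40$ ($x = 2 - 42 = -40$)
$18 + x 88 = 18 - 3520 = -3502$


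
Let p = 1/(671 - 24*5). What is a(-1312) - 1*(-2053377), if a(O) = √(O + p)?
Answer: 2053377 + I*√398323961/551 ≈ 2.0534e+6 + 36.221*I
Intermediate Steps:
p = 1/551 (p = 1/(671 - 120) = 1/551 ≈ 0.0018149)
a(O) = √(1/551 + O) (a(O) = √(O + 1/551) = √(1/551 + O))
a(-1312) - 1*(-2053377) = √(551 + 303601*(-1312))/551 - 1*(-2053377) = √(551 - 398324512)/551 + 2053377 = √(-398323961)/551 + 2053377 = (I*√398323961)/551 + 2053377 = I*√398323961/551 + 2053377 = 2053377 + I*√398323961/551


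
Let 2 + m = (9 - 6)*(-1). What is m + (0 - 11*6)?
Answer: -71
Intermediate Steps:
m = -5 (m = -2 + (9 - 6)*(-1) = -2 + 3*(-1) = -2 - 3 = -5)
m + (0 - 11*6) = -5 + (0 - 11*6) = -5 + (0 - 66) = -5 - 66 = -71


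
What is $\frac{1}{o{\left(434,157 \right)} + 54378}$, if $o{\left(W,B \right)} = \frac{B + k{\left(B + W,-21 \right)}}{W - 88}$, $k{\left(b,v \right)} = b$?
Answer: $\frac{173}{9407768} \approx 1.8389 \cdot 10^{-5}$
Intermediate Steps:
$o{\left(W,B \right)} = \frac{W + 2 B}{-88 + W}$ ($o{\left(W,B \right)} = \frac{B + \left(B + W\right)}{W - 88} = \frac{W + 2 B}{-88 + W}$)
$\frac{1}{o{\left(434,157 \right)} + 54378} = \frac{1}{\frac{434 + 2 \cdot 157}{-88 + 434} + 54378} = \frac{1}{\frac{434 + 314}{346} + 54378} = \frac{1}{\frac{1}{346} \cdot 748 + 54378} = \frac{1}{\frac{374}{173} + 54378} = \frac{1}{\frac{9407768}{173}} = \frac{173}{9407768}$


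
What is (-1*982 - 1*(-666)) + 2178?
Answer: 1862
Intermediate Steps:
(-1*982 - 1*(-666)) + 2178 = (-982 + 666) + 2178 = -316 + 2178 = 1862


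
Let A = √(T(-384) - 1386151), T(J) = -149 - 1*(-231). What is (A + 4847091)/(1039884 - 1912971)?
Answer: -1615697/291029 - I*√1386069/873087 ≈ -5.5517 - 0.0013485*I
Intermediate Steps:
T(J) = 82 (T(J) = -149 + 231 = 82)
A = I*√1386069 (A = √(82 - 1386151) = √(-1386069) = I*√1386069 ≈ 1177.3*I)
(A + 4847091)/(1039884 - 1912971) = (I*√1386069 + 4847091)/(1039884 - 1912971) = (4847091 + I*√1386069)/(-873087) = (4847091 + I*√1386069)*(-1/873087) = -1615697/291029 - I*√1386069/873087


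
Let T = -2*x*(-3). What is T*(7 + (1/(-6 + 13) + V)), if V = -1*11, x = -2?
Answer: 324/7 ≈ 46.286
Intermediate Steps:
V = -11
T = -12 (T = -2*(-2)*(-3) = 4*(-3) = -12)
T*(7 + (1/(-6 + 13) + V)) = -12*(7 + (1/(-6 + 13) - 11)) = -12*(7 + (1/7 - 11)) = -12*(7 + (⅐ - 11)) = -12*(7 - 76/7) = -12*(-27/7) = 324/7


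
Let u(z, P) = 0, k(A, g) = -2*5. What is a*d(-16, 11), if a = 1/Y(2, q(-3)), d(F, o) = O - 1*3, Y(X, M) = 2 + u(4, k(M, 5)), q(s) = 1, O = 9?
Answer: 3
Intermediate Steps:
k(A, g) = -10
Y(X, M) = 2 (Y(X, M) = 2 + 0 = 2)
d(F, o) = 6 (d(F, o) = 9 - 1*3 = 9 - 3 = 6)
a = ½ (a = 1/2 = ½ ≈ 0.50000)
a*d(-16, 11) = (½)*6 = 3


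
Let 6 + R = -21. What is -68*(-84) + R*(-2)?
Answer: 5766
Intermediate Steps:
R = -27 (R = -6 - 21 = -27)
-68*(-84) + R*(-2) = -68*(-84) - 27*(-2) = 5712 + 54 = 5766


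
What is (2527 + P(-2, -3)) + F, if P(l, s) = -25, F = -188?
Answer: 2314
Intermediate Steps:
(2527 + P(-2, -3)) + F = (2527 - 25) - 188 = 2502 - 188 = 2314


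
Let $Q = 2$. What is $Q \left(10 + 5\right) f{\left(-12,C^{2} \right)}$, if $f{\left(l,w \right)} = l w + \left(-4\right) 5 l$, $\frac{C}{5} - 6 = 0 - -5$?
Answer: $-1081800$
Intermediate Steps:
$C = 55$ ($C = 30 + 5 \left(0 - -5\right) = 30 + 5 \left(0 + 5\right) = 30 + 5 \cdot 5 = 30 + 25 = 55$)
$f{\left(l,w \right)} = - 20 l + l w$ ($f{\left(l,w \right)} = l w - 20 l = - 20 l + l w$)
$Q \left(10 + 5\right) f{\left(-12,C^{2} \right)} = 2 \left(10 + 5\right) \left(- 12 \left(-20 + 55^{2}\right)\right) = 2 \cdot 15 \left(- 12 \left(-20 + 3025\right)\right) = 30 \left(\left(-12\right) 3005\right) = 30 \left(-36060\right) = -1081800$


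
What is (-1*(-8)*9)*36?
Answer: 2592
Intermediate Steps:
(-1*(-8)*9)*36 = (8*9)*36 = 72*36 = 2592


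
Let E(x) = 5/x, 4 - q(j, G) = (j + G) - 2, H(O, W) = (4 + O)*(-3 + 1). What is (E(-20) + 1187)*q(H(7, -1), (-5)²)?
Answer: 14241/4 ≈ 3560.3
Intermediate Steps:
H(O, W) = -8 - 2*O (H(O, W) = (4 + O)*(-2) = -8 - 2*O)
q(j, G) = 6 - G - j (q(j, G) = 4 - ((j + G) - 2) = 4 - ((G + j) - 2) = 4 - (-2 + G + j) = 4 + (2 - G - j) = 6 - G - j)
(E(-20) + 1187)*q(H(7, -1), (-5)²) = (5/(-20) + 1187)*(6 - 1*(-5)² - (-8 - 2*7)) = (5*(-1/20) + 1187)*(6 - 1*25 - (-8 - 14)) = (-¼ + 1187)*(6 - 25 - 1*(-22)) = 4747*(6 - 25 + 22)/4 = (4747/4)*3 = 14241/4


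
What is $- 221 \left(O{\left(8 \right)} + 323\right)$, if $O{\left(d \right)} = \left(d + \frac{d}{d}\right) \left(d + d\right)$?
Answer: $-103207$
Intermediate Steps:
$O{\left(d \right)} = 2 d \left(1 + d\right)$ ($O{\left(d \right)} = \left(d + 1\right) 2 d = \left(1 + d\right) 2 d = 2 d \left(1 + d\right)$)
$- 221 \left(O{\left(8 \right)} + 323\right) = - 221 \left(2 \cdot 8 \left(1 + 8\right) + 323\right) = - 221 \left(2 \cdot 8 \cdot 9 + 323\right) = - 221 \left(144 + 323\right) = \left(-221\right) 467 = -103207$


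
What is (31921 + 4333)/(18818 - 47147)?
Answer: -36254/28329 ≈ -1.2797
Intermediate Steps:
(31921 + 4333)/(18818 - 47147) = 36254/(-28329) = 36254*(-1/28329) = -36254/28329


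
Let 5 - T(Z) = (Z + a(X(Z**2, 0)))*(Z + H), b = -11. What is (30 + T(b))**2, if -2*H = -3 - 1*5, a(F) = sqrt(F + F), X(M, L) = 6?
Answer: 2352 - 1176*sqrt(3) ≈ 315.11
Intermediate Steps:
a(F) = sqrt(2)*sqrt(F) (a(F) = sqrt(2*F) = sqrt(2)*sqrt(F))
H = 4 (H = -(-3 - 1*5)/2 = -(-3 - 5)/2 = -1/2*(-8) = 4)
T(Z) = 5 - (4 + Z)*(Z + 2*sqrt(3)) (T(Z) = 5 - (Z + sqrt(2)*sqrt(6))*(Z + 4) = 5 - (Z + 2*sqrt(3))*(4 + Z) = 5 - (4 + Z)*(Z + 2*sqrt(3)))
(30 + T(b))**2 = (30 + (5 - 1*(-11)**2 - 8*sqrt(3) - 4*(-11) - 2*(-11)*sqrt(3)))**2 = (30 + (5 - 1*121 - 8*sqrt(3) + 44 + 22*sqrt(3)))**2 = (30 + (5 - 121 - 8*sqrt(3) + 44 + 22*sqrt(3)))**2 = (30 + (-72 + 14*sqrt(3)))**2 = (-42 + 14*sqrt(3))**2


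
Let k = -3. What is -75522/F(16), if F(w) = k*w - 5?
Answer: 75522/53 ≈ 1424.9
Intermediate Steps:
F(w) = -5 - 3*w (F(w) = -3*w - 5 = -5 - 3*w)
-75522/F(16) = -75522/(-5 - 3*16) = -75522/(-5 - 48) = -75522/(-53) = -75522*(-1/53) = 75522/53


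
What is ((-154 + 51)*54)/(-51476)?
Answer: 2781/25738 ≈ 0.10805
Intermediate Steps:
((-154 + 51)*54)/(-51476) = -103*54*(-1/51476) = -5562*(-1/51476) = 2781/25738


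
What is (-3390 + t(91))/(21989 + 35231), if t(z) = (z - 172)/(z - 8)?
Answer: -281451/4749260 ≈ -0.059262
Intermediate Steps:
t(z) = (-172 + z)/(-8 + z)
(-3390 + t(91))/(21989 + 35231) = (-3390 + (-172 + 91)/(-8 + 91))/(21989 + 35231) = (-3390 - 81/83)/57220 = (-3390 + (1/83)*(-81))*(1/57220) = (-3390 - 81/83)*(1/57220) = -281451/83*1/57220 = -281451/4749260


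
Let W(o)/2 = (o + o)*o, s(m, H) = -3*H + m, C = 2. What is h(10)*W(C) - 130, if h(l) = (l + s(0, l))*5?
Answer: -1730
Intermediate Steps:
s(m, H) = m - 3*H
W(o) = 4*o**2 (W(o) = 2*((o + o)*o) = 2*((2*o)*o) = 2*(2*o**2) = 4*o**2)
h(l) = -10*l (h(l) = (l + (0 - 3*l))*5 = (l - 3*l)*5 = -2*l*5 = -10*l)
h(10)*W(C) - 130 = (-10*10)*(4*2**2) - 130 = -400*4 - 130 = -100*16 - 130 = -1600 - 130 = -1730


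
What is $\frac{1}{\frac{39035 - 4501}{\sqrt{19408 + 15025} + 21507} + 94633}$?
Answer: $\frac{21885038822333}{2071082022510569944} + \frac{17267 \sqrt{34433}}{2071082022510569944} \approx 1.0567 \cdot 10^{-5}$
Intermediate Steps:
$\frac{1}{\frac{39035 - 4501}{\sqrt{19408 + 15025} + 21507} + 94633} = \frac{1}{\frac{34534}{\sqrt{34433} + 21507} + 94633} = \frac{1}{\frac{34534}{21507 + \sqrt{34433}} + 94633} = \frac{1}{94633 + \frac{34534}{21507 + \sqrt{34433}}}$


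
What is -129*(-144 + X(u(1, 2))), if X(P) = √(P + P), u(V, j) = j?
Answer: 18318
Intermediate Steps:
X(P) = √2*√P (X(P) = √(2*P) = √2*√P)
-129*(-144 + X(u(1, 2))) = -129*(-144 + √2*√2) = -129*(-144 + 2) = -129*(-142) = 18318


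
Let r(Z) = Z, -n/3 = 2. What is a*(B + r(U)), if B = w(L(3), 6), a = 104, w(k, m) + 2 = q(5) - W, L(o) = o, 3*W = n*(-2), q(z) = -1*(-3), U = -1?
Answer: -416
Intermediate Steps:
n = -6 (n = -3*2 = -6)
q(z) = 3
W = 4 (W = (-6*(-2))/3 = (1/3)*12 = 4)
w(k, m) = -3 (w(k, m) = -2 + (3 - 1*4) = -2 + (3 - 4) = -2 - 1 = -3)
B = -3
a*(B + r(U)) = 104*(-3 - 1) = 104*(-4) = -416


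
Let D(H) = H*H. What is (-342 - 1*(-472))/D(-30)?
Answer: 13/90 ≈ 0.14444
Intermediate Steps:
D(H) = H**2
(-342 - 1*(-472))/D(-30) = (-342 - 1*(-472))/((-30)**2) = (-342 + 472)/900 = 130*(1/900) = 13/90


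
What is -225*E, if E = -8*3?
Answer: 5400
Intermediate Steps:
E = -24
-225*E = -225*(-24) = 5400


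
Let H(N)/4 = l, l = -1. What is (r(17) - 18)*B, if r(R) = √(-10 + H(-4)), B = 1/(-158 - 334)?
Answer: 3/82 - I*√14/492 ≈ 0.036585 - 0.007605*I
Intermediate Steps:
H(N) = -4 (H(N) = 4*(-1) = -4)
B = -1/492 (B = 1/(-492) = -1/492 ≈ -0.0020325)
r(R) = I*√14 (r(R) = √(-10 - 4) = √(-14) = I*√14)
(r(17) - 18)*B = (I*√14 - 18)*(-1/492) = (-18 + I*√14)*(-1/492) = 3/82 - I*√14/492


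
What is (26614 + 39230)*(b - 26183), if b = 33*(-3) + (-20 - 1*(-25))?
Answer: -1730182788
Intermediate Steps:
b = -94 (b = -99 + (-20 + 25) = -99 + 5 = -94)
(26614 + 39230)*(b - 26183) = (26614 + 39230)*(-94 - 26183) = 65844*(-26277) = -1730182788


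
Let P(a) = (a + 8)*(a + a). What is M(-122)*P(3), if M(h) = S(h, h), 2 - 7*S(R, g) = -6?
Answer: 528/7 ≈ 75.429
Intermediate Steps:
S(R, g) = 8/7 (S(R, g) = 2/7 - ⅐*(-6) = 2/7 + 6/7 = 8/7)
M(h) = 8/7
P(a) = 2*a*(8 + a) (P(a) = (8 + a)*(2*a) = 2*a*(8 + a))
M(-122)*P(3) = 8*(2*3*(8 + 3))/7 = 8*(2*3*11)/7 = (8/7)*66 = 528/7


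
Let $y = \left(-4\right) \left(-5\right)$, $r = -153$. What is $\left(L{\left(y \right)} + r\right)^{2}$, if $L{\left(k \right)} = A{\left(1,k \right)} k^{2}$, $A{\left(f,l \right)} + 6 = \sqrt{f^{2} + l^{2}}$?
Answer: $70677809 - 2042400 \sqrt{401} \approx 2.9779 \cdot 10^{7}$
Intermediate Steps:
$y = 20$
$A{\left(f,l \right)} = -6 + \sqrt{f^{2} + l^{2}}$
$L{\left(k \right)} = k^{2} \left(-6 + \sqrt{1 + k^{2}}\right)$ ($L{\left(k \right)} = \left(-6 + \sqrt{1^{2} + k^{2}}\right) k^{2} = \left(-6 + \sqrt{1 + k^{2}}\right) k^{2} = k^{2} \left(-6 + \sqrt{1 + k^{2}}\right)$)
$\left(L{\left(y \right)} + r\right)^{2} = \left(20^{2} \left(-6 + \sqrt{1 + 20^{2}}\right) - 153\right)^{2} = \left(400 \left(-6 + \sqrt{1 + 400}\right) - 153\right)^{2} = \left(400 \left(-6 + \sqrt{401}\right) - 153\right)^{2} = \left(\left(-2400 + 400 \sqrt{401}\right) - 153\right)^{2} = \left(-2553 + 400 \sqrt{401}\right)^{2}$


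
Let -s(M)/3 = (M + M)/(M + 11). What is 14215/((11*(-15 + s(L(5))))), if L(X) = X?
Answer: -22744/297 ≈ -76.579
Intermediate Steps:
s(M) = -6*M/(11 + M) (s(M) = -3*(M + M)/(M + 11) = -3*2*M/(11 + M) = -6*M/(11 + M))
14215/((11*(-15 + s(L(5))))) = 14215/((11*(-15 - 6*5/(11 + 5)))) = 14215/((11*(-15 - 6*5/16))) = 14215/((11*(-15 - 6*5*1/16))) = 14215/((11*(-15 - 15/8))) = 14215/((11*(-135/8))) = 14215/(-1485/8) = 14215*(-8/1485) = -22744/297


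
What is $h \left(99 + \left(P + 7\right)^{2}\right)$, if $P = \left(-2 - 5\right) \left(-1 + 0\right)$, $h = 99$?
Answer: $29205$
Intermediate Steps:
$P = 7$ ($P = \left(-7\right) \left(-1\right) = 7$)
$h \left(99 + \left(P + 7\right)^{2}\right) = 99 \left(99 + \left(7 + 7\right)^{2}\right) = 99 \left(99 + 14^{2}\right) = 99 \left(99 + 196\right) = 99 \cdot 295 = 29205$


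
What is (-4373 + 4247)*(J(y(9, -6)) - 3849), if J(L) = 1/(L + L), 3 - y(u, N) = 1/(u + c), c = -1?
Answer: 11153898/23 ≈ 4.8495e+5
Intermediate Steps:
y(u, N) = 3 - 1/(-1 + u) (y(u, N) = 3 - 1/(u - 1) = 3 - 1/(-1 + u))
J(L) = 1/(2*L)
(-4373 + 4247)*(J(y(9, -6)) - 3849) = (-4373 + 4247)*(1/(2*(((-4 + 3*9)/(-1 + 9)))) - 3849) = -126*(1/(2*(((-4 + 27)/8))) - 3849) = -126*(1/(2*(((⅛)*23))) - 3849) = -126*(1/(2*(23/8)) - 3849) = -126*((½)*(8/23) - 3849) = -126*(4/23 - 3849) = -126*(-88523/23) = 11153898/23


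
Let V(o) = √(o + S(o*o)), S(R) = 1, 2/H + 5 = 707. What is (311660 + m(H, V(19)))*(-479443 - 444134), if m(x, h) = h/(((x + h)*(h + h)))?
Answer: -1418496352209081633/4928038 - 113785609977*√5/2464019 ≈ -2.8784e+11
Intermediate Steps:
H = 1/351 (H = 2/(-5 + 707) = 2/702 = 2*(1/702) = 1/351 ≈ 0.0028490)
V(o) = √(1 + o) (V(o) = √(o + 1) = √(1 + o))
m(x, h) = 1/(2*(h + x)) (m(x, h) = h/(((h + x)*(2*h))) = h/((2*h*(h + x))) = h*(1/(2*h*(h + x))) = 1/(2*(h + x)))
(311660 + m(H, V(19)))*(-479443 - 444134) = (311660 + 1/(2*(√(1 + 19) + 1/351)))*(-479443 - 444134) = (311660 + 1/(2*(√20 + 1/351)))*(-923577) = (311660 + 1/(2*(2*√5 + 1/351)))*(-923577) = (311660 + 1/(2*(1/351 + 2*√5)))*(-923577) = -287842007820 - 923577/(2*(1/351 + 2*√5))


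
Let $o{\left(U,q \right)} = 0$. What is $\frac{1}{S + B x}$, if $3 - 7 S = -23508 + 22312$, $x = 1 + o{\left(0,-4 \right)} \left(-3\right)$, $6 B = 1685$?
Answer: $\frac{42}{18989} \approx 0.0022118$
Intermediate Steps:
$B = \frac{1685}{6}$ ($B = \frac{1}{6} \cdot 1685 = \frac{1685}{6} \approx 280.83$)
$x = 1$ ($x = 1 + 0 \left(-3\right) = 1 + 0 = 1$)
$S = \frac{1199}{7}$ ($S = \frac{3}{7} - \frac{-23508 + 22312}{7} = \frac{3}{7} - - \frac{1196}{7} = \frac{3}{7} + \frac{1196}{7} = \frac{1199}{7} \approx 171.29$)
$\frac{1}{S + B x} = \frac{1}{\frac{1199}{7} + \frac{1685}{6} \cdot 1} = \frac{1}{\frac{1199}{7} + \frac{1685}{6}} = \frac{1}{\frac{18989}{42}} = \frac{42}{18989}$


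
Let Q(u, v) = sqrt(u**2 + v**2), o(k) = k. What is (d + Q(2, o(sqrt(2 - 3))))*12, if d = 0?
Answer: 12*sqrt(3) ≈ 20.785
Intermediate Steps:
(d + Q(2, o(sqrt(2 - 3))))*12 = (0 + sqrt(2**2 + (sqrt(2 - 3))**2))*12 = (0 + sqrt(4 + (sqrt(-1))**2))*12 = (0 + sqrt(4 + I**2))*12 = (0 + sqrt(4 - 1))*12 = (0 + sqrt(3))*12 = sqrt(3)*12 = 12*sqrt(3)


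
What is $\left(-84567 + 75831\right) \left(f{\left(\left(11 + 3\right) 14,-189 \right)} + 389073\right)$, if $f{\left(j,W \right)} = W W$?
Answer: $-3711000384$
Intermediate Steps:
$f{\left(j,W \right)} = W^{2}$
$\left(-84567 + 75831\right) \left(f{\left(\left(11 + 3\right) 14,-189 \right)} + 389073\right) = \left(-84567 + 75831\right) \left(\left(-189\right)^{2} + 389073\right) = - 8736 \left(35721 + 389073\right) = \left(-8736\right) 424794 = -3711000384$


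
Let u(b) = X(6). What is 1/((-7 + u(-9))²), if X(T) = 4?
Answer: ⅑ ≈ 0.11111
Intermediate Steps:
u(b) = 4
1/((-7 + u(-9))²) = 1/((-7 + 4)²) = 1/((-3)²) = 1/9 = ⅑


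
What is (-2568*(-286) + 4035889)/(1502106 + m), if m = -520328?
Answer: 4770337/981778 ≈ 4.8589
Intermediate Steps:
(-2568*(-286) + 4035889)/(1502106 + m) = (-2568*(-286) + 4035889)/(1502106 - 520328) = (734448 + 4035889)/981778 = 4770337*(1/981778) = 4770337/981778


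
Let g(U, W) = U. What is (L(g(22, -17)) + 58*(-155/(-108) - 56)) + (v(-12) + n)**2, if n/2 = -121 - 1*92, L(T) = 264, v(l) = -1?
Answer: 9689125/54 ≈ 1.7943e+5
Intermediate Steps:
n = -426 (n = 2*(-121 - 1*92) = 2*(-121 - 92) = 2*(-213) = -426)
(L(g(22, -17)) + 58*(-155/(-108) - 56)) + (v(-12) + n)**2 = (264 + 58*(-155/(-108) - 56)) + (-1 - 426)**2 = (264 + 58*(-155*(-1/108) - 56)) + (-427)**2 = (264 + 58*(155/108 - 56)) + 182329 = (264 + 58*(-5893/108)) + 182329 = (264 - 170897/54) + 182329 = -156641/54 + 182329 = 9689125/54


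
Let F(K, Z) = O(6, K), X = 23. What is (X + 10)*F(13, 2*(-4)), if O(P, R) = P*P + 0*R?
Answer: 1188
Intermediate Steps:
O(P, R) = P² (O(P, R) = P² + 0 = P²)
F(K, Z) = 36 (F(K, Z) = 6² = 36)
(X + 10)*F(13, 2*(-4)) = (23 + 10)*36 = 33*36 = 1188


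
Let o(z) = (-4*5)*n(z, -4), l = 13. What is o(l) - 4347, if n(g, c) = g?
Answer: -4607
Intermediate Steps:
o(z) = -20*z (o(z) = (-4*5)*z = -20*z)
o(l) - 4347 = -20*13 - 4347 = -260 - 4347 = -4607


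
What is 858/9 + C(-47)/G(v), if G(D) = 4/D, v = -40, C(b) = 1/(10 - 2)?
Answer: 1129/12 ≈ 94.083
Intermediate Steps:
C(b) = ⅛ (C(b) = 1/8 = ⅛)
858/9 + C(-47)/G(v) = 858/9 + 1/(8*((4/(-40)))) = 858*(⅑) + 1/(8*((4*(-1/40)))) = 286/3 + 1/(8*(-⅒)) = 286/3 + (⅛)*(-10) = 286/3 - 5/4 = 1129/12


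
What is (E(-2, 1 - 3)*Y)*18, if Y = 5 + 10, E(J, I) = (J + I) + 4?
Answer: 0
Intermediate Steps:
E(J, I) = 4 + I + J (E(J, I) = (I + J) + 4 = 4 + I + J)
Y = 15
(E(-2, 1 - 3)*Y)*18 = ((4 + (1 - 3) - 2)*15)*18 = ((4 - 2 - 2)*15)*18 = (0*15)*18 = 0*18 = 0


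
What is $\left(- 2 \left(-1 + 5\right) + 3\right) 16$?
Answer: $-80$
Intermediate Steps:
$\left(- 2 \left(-1 + 5\right) + 3\right) 16 = \left(\left(-2\right) 4 + 3\right) 16 = \left(-8 + 3\right) 16 = \left(-5\right) 16 = -80$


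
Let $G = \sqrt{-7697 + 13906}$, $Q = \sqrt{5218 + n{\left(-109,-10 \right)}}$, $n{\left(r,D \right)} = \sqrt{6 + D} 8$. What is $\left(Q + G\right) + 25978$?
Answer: $25978 + \sqrt{6209} + \sqrt{5218 + 16 i} \approx 26129.0 + 0.11075 i$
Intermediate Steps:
$n{\left(r,D \right)} = 8 \sqrt{6 + D}$
$Q = \sqrt{5218 + 16 i}$ ($Q = \sqrt{5218 + 8 \sqrt{6 - 10}} = \sqrt{5218 + 8 \sqrt{-4}} = \sqrt{5218 + 8 \cdot 2 i} = \sqrt{5218 + 16 i} \approx 72.236 + 0.111 i$)
$G = \sqrt{6209} \approx 78.797$
$\left(Q + G\right) + 25978 = \left(\sqrt{5218 + 16 i} + \sqrt{6209}\right) + 25978 = \left(\sqrt{6209} + \sqrt{5218 + 16 i}\right) + 25978 = 25978 + \sqrt{6209} + \sqrt{5218 + 16 i}$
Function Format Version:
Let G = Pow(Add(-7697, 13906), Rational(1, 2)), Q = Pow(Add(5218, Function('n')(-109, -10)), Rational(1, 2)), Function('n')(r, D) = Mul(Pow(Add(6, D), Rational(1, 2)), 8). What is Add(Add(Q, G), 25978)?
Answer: Add(25978, Pow(6209, Rational(1, 2)), Pow(Add(5218, Mul(16, I)), Rational(1, 2))) ≈ Add(26129., Mul(0.11075, I))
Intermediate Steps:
Function('n')(r, D) = Mul(8, Pow(Add(6, D), Rational(1, 2)))
Q = Pow(Add(5218, Mul(16, I)), Rational(1, 2)) (Q = Pow(Add(5218, Mul(8, Pow(Add(6, -10), Rational(1, 2)))), Rational(1, 2)) = Pow(Add(5218, Mul(8, Pow(-4, Rational(1, 2)))), Rational(1, 2)) = Pow(Add(5218, Mul(8, Mul(2, I))), Rational(1, 2)) = Pow(Add(5218, Mul(16, I)), Rational(1, 2)) ≈ Add(72.236, Mul(0.111, I)))
G = Pow(6209, Rational(1, 2)) ≈ 78.797
Add(Add(Q, G), 25978) = Add(Add(Pow(Add(5218, Mul(16, I)), Rational(1, 2)), Pow(6209, Rational(1, 2))), 25978) = Add(Add(Pow(6209, Rational(1, 2)), Pow(Add(5218, Mul(16, I)), Rational(1, 2))), 25978) = Add(25978, Pow(6209, Rational(1, 2)), Pow(Add(5218, Mul(16, I)), Rational(1, 2)))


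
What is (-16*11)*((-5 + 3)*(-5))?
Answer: -1760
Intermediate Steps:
(-16*11)*((-5 + 3)*(-5)) = -(-352)*(-5) = -176*10 = -1760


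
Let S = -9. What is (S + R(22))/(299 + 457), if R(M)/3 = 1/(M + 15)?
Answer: -55/4662 ≈ -0.011798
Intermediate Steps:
R(M) = 3/(15 + M) (R(M) = 3/(M + 15) = 3/(15 + M))
(S + R(22))/(299 + 457) = (-9 + 3/(15 + 22))/(299 + 457) = (-9 + 3/37)/756 = (-9 + 3*(1/37))*(1/756) = (-9 + 3/37)*(1/756) = -330/37*1/756 = -55/4662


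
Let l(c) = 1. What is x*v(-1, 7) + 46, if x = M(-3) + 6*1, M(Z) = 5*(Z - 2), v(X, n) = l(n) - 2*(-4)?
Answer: -125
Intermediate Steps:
v(X, n) = 9 (v(X, n) = 1 - 2*(-4) = 1 + 8 = 9)
M(Z) = -10 + 5*Z (M(Z) = 5*(-2 + Z) = -10 + 5*Z)
x = -19 (x = (-10 + 5*(-3)) + 6*1 = (-10 - 15) + 6 = -25 + 6 = -19)
x*v(-1, 7) + 46 = -19*9 + 46 = -171 + 46 = -125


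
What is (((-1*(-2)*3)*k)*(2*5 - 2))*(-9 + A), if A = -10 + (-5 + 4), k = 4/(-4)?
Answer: 960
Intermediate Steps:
k = -1 (k = 4*(-¼) = -1)
A = -11 (A = -10 - 1 = -11)
(((-1*(-2)*3)*k)*(2*5 - 2))*(-9 + A) = (((-1*(-2)*3)*(-1))*(2*5 - 2))*(-9 - 11) = (((2*3)*(-1))*(10 - 2))*(-20) = ((6*(-1))*8)*(-20) = -6*8*(-20) = -48*(-20) = 960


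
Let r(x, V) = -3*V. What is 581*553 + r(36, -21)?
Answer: 321356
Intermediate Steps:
581*553 + r(36, -21) = 581*553 - 3*(-21) = 321293 + 63 = 321356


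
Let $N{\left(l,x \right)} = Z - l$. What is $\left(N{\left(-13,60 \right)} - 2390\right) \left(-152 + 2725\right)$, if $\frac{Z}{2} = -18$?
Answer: $-6208649$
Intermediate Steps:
$Z = -36$ ($Z = 2 \left(-18\right) = -36$)
$N{\left(l,x \right)} = -36 - l$
$\left(N{\left(-13,60 \right)} - 2390\right) \left(-152 + 2725\right) = \left(\left(-36 - -13\right) - 2390\right) \left(-152 + 2725\right) = \left(\left(-36 + 13\right) - 2390\right) 2573 = \left(-23 - 2390\right) 2573 = \left(-2413\right) 2573 = -6208649$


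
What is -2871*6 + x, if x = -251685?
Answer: -268911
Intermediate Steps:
-2871*6 + x = -2871*6 - 251685 = -17226 - 251685 = -268911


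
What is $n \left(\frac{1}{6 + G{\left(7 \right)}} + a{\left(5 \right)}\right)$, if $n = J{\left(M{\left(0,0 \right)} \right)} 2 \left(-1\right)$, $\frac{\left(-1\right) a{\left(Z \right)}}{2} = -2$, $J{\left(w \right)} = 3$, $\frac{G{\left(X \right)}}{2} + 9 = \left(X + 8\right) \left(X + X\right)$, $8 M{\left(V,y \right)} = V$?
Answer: $- \frac{1633}{68} \approx -24.015$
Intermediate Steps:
$M{\left(V,y \right)} = \frac{V}{8}$
$G{\left(X \right)} = -18 + 4 X \left(8 + X\right)$ ($G{\left(X \right)} = -18 + 2 \left(X + 8\right) \left(X + X\right) = -18 + 2 \left(8 + X\right) 2 X = -18 + 2 \cdot 2 X \left(8 + X\right) = -18 + 4 X \left(8 + X\right)$)
$a{\left(Z \right)} = 4$ ($a{\left(Z \right)} = \left(-2\right) \left(-2\right) = 4$)
$n = -6$ ($n = 3 \cdot 2 \left(-1\right) = 6 \left(-1\right) = -6$)
$n \left(\frac{1}{6 + G{\left(7 \right)}} + a{\left(5 \right)}\right) = - 6 \left(\frac{1}{6 + \left(-18 + 4 \cdot 7^{2} + 32 \cdot 7\right)} + 4\right) = - 6 \left(\frac{1}{6 + \left(-18 + 4 \cdot 49 + 224\right)} + 4\right) = - 6 \left(\frac{1}{6 + \left(-18 + 196 + 224\right)} + 4\right) = - 6 \left(\frac{1}{6 + 402} + 4\right) = - 6 \left(\frac{1}{408} + 4\right) = \left(-6\right) \frac{1633}{408} = - \frac{1633}{68}$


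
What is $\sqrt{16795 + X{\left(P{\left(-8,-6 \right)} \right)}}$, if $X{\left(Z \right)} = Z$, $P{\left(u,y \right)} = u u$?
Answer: $\sqrt{16859} \approx 129.84$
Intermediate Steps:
$P{\left(u,y \right)} = u^{2}$
$\sqrt{16795 + X{\left(P{\left(-8,-6 \right)} \right)}} = \sqrt{16795 + \left(-8\right)^{2}} = \sqrt{16795 + 64} = \sqrt{16859}$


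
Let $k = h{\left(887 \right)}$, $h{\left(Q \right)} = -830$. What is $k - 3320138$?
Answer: $-3320968$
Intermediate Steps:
$k = -830$
$k - 3320138 = -830 - 3320138 = -3320968$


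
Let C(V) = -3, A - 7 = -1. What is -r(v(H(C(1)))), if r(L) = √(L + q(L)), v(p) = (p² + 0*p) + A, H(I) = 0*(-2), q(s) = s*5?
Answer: -6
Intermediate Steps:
q(s) = 5*s
A = 6 (A = 7 - 1 = 6)
H(I) = 0
v(p) = 6 + p² (v(p) = (p² + 0*p) + 6 = (p² + 0) + 6 = p² + 6 = 6 + p²)
r(L) = √6*√L (r(L) = √(L + 5*L) = √(6*L) = √6*√L)
-r(v(H(C(1)))) = -√6*√(6 + 0²) = -√6*√(6 + 0) = -√6*√6 = -1*6 = -6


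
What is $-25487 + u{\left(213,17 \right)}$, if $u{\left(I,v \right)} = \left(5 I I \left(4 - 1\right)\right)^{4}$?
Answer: $214487438999236544725138$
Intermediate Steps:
$u{\left(I,v \right)} = 50625 I^{8}$ ($u{\left(I,v \right)} = \left(5 I I 3\right)^{4} = \left(5 I 3 I\right)^{4} = \left(15 I^{2}\right)^{4} = 50625 I^{8}$)
$-25487 + u{\left(213,17 \right)} = -25487 + 50625 \cdot 213^{8} = -25487 + 50625 \cdot 4236788918503437921 = -25487 + 214487438999236544750625 = 214487438999236544725138$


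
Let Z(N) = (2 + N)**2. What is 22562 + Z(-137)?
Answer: 40787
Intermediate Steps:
22562 + Z(-137) = 22562 + (2 - 137)**2 = 22562 + (-135)**2 = 22562 + 18225 = 40787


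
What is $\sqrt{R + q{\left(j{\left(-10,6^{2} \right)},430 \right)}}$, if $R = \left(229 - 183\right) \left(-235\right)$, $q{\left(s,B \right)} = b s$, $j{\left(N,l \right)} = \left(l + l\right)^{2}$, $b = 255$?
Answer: $\sqrt{1311110} \approx 1145.0$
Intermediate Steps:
$j{\left(N,l \right)} = 4 l^{2}$ ($j{\left(N,l \right)} = \left(2 l\right)^{2} = 4 l^{2}$)
$q{\left(s,B \right)} = 255 s$
$R = -10810$ ($R = 46 \left(-235\right) = -10810$)
$\sqrt{R + q{\left(j{\left(-10,6^{2} \right)},430 \right)}} = \sqrt{-10810 + 255 \cdot 4 \left(6^{2}\right)^{2}} = \sqrt{-10810 + 255 \cdot 4 \cdot 36^{2}} = \sqrt{-10810 + 255 \cdot 4 \cdot 1296} = \sqrt{-10810 + 255 \cdot 5184} = \sqrt{-10810 + 1321920} = \sqrt{1311110}$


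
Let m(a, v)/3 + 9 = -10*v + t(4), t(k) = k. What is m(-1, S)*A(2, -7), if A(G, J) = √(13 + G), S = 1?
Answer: -45*√15 ≈ -174.28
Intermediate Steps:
m(a, v) = -15 - 30*v (m(a, v) = -27 + 3*(-10*v + 4) = -27 + 3*(4 - 10*v) = -27 + (12 - 30*v) = -15 - 30*v)
m(-1, S)*A(2, -7) = (-15 - 30*1)*√(13 + 2) = (-15 - 30)*√15 = -45*√15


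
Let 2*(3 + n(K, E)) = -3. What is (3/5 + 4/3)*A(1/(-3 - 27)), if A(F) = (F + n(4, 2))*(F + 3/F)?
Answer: 2663186/3375 ≈ 789.09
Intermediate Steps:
n(K, E) = -9/2 (n(K, E) = -3 + (½)*(-3) = -3 - 3/2 = -9/2)
A(F) = (-9/2 + F)*(F + 3/F) (A(F) = (F - 9/2)*(F + 3/F) = (-9/2 + F)*(F + 3/F))
(3/5 + 4/3)*A(1/(-3 - 27)) = (3/5 + 4/3)*(3 + (1/(-3 - 27))² - 27/(2*(1/(-3 - 27))) - 9/(2*(-3 - 27))) = (3*(⅕) + 4*(⅓))*(3 + (1/(-30))² - 27/(2*(1/(-30))) - 9/2/(-30)) = (⅗ + 4/3)*(3 + (-1/30)² - 27/(2*(-1/30)) - 9/2*(-1/30)) = 29*(3 + 1/900 - 27/2*(-30) + 3/20)/15 = 29*(3 + 1/900 + 405 + 3/20)/15 = (29/15)*(91834/225) = 2663186/3375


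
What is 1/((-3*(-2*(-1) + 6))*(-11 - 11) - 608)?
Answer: -1/80 ≈ -0.012500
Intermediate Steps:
1/((-3*(-2*(-1) + 6))*(-11 - 11) - 608) = 1/(-3*(2 + 6)*(-22) - 608) = 1/(-3*8*(-22) - 608) = 1/(-24*(-22) - 608) = 1/(528 - 608) = 1/(-80) = -1/80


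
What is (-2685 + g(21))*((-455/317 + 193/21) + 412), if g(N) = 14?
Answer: -7463602010/6657 ≈ -1.1212e+6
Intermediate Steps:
(-2685 + g(21))*((-455/317 + 193/21) + 412) = (-2685 + 14)*((-455/317 + 193/21) + 412) = -2671*((-455*1/317 + 193*(1/21)) + 412) = -2671*((-455/317 + 193/21) + 412) = -2671*(51626/6657 + 412) = -2671*2794310/6657 = -7463602010/6657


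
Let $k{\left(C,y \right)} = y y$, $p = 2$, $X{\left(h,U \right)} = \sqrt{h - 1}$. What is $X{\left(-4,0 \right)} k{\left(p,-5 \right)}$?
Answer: $25 i \sqrt{5} \approx 55.902 i$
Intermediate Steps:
$X{\left(h,U \right)} = \sqrt{-1 + h}$
$k{\left(C,y \right)} = y^{2}$
$X{\left(-4,0 \right)} k{\left(p,-5 \right)} = \sqrt{-1 - 4} \left(-5\right)^{2} = \sqrt{-5} \cdot 25 = i \sqrt{5} \cdot 25 = 25 i \sqrt{5}$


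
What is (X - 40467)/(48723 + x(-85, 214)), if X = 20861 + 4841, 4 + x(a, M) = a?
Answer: -14765/48634 ≈ -0.30359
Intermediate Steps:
x(a, M) = -4 + a
X = 25702
(X - 40467)/(48723 + x(-85, 214)) = (25702 - 40467)/(48723 + (-4 - 85)) = -14765/(48723 - 89) = -14765/48634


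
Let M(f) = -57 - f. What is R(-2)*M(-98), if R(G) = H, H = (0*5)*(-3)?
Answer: 0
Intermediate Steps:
H = 0 (H = 0*(-3) = 0)
R(G) = 0
R(-2)*M(-98) = 0*(-57 - 1*(-98)) = 0*(-57 + 98) = 0*41 = 0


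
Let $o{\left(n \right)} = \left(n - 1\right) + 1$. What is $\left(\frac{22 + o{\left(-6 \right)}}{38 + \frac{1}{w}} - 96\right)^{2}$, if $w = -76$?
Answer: $\frac{76140676096}{8334769} \approx 9135.3$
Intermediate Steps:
$o{\left(n \right)} = n$ ($o{\left(n \right)} = \left(-1 + n\right) + 1 = n$)
$\left(\frac{22 + o{\left(-6 \right)}}{38 + \frac{1}{w}} - 96\right)^{2} = \left(\frac{22 - 6}{38 + \frac{1}{-76}} - 96\right)^{2} = \left(\frac{16}{38 - \frac{1}{76}} - 96\right)^{2} = \left(\frac{16}{\frac{2887}{76}} - 96\right)^{2} = \left(16 \cdot \frac{76}{2887} - 96\right)^{2} = \left(\frac{1216}{2887} - 96\right)^{2} = \left(- \frac{275936}{2887}\right)^{2} = \frac{76140676096}{8334769}$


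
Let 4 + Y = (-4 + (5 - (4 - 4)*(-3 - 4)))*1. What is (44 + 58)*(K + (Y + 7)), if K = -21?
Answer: -1734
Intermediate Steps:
Y = -3 (Y = -4 + (-4 + (5 - (4 - 4)*(-3 - 4)))*1 = -4 + (-4 + (5 - 0*(-7)))*1 = -4 + (-4 + (5 - 1*0))*1 = -4 + (-4 + (5 + 0))*1 = -4 + (-4 + 5)*1 = -4 + 1*1 = -4 + 1 = -3)
(44 + 58)*(K + (Y + 7)) = (44 + 58)*(-21 + (-3 + 7)) = 102*(-21 + 4) = 102*(-17) = -1734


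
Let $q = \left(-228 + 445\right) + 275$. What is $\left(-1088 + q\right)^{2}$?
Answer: $355216$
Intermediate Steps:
$q = 492$ ($q = 217 + 275 = 492$)
$\left(-1088 + q\right)^{2} = \left(-1088 + 492\right)^{2} = \left(-596\right)^{2} = 355216$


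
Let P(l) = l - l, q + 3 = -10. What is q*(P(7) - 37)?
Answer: 481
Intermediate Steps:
q = -13 (q = -3 - 10 = -13)
P(l) = 0
q*(P(7) - 37) = -13*(0 - 37) = -13*(-37) = 481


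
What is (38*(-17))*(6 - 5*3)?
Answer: 5814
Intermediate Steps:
(38*(-17))*(6 - 5*3) = -646*(6 - 15) = -646*(-9) = 5814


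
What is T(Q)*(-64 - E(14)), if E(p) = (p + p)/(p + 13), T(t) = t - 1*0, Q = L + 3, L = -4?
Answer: 1756/27 ≈ 65.037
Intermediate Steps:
Q = -1 (Q = -4 + 3 = -1)
T(t) = t (T(t) = t + 0 = t)
E(p) = 2*p/(13 + p) (E(p) = (2*p)/(13 + p) = 2*p/(13 + p))
T(Q)*(-64 - E(14)) = -(-64 - 2*14/(13 + 14)) = -(-64 - 2*14/27) = -(-64 - 1*28/27) = -(-64 - 28/27) = -1*(-1756/27) = 1756/27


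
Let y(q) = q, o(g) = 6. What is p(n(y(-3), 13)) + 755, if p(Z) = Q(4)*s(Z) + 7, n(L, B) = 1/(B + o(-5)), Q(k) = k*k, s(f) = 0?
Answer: 762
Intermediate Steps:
Q(k) = k²
n(L, B) = 1/(6 + B) (n(L, B) = 1/(B + 6) = 1/(6 + B))
p(Z) = 7 (p(Z) = 4²*0 + 7 = 16*0 + 7 = 0 + 7 = 7)
p(n(y(-3), 13)) + 755 = 7 + 755 = 762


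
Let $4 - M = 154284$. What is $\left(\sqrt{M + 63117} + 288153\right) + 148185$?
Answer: $436338 + i \sqrt{91163} \approx 4.3634 \cdot 10^{5} + 301.93 i$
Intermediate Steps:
$M = -154280$ ($M = 4 - 154284 = -154280$)
$\left(\sqrt{M + 63117} + 288153\right) + 148185 = \left(\sqrt{-154280 + 63117} + 288153\right) + 148185 = \left(\sqrt{-91163} + 288153\right) + 148185 = \left(i \sqrt{91163} + 288153\right) + 148185 = \left(288153 + i \sqrt{91163}\right) + 148185 = 436338 + i \sqrt{91163}$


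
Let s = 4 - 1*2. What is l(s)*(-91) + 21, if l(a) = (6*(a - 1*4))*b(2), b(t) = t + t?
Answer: 4389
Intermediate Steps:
b(t) = 2*t
s = 2 (s = 4 - 2 = 2)
l(a) = -96 + 24*a (l(a) = (6*(a - 1*4))*(2*2) = (6*(a - 4))*4 = (6*(-4 + a))*4 = (-24 + 6*a)*4 = -96 + 24*a)
l(s)*(-91) + 21 = (-96 + 24*2)*(-91) + 21 = (-96 + 48)*(-91) + 21 = -48*(-91) + 21 = 4368 + 21 = 4389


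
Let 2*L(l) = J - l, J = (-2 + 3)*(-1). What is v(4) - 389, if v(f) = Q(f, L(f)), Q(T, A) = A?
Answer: -783/2 ≈ -391.50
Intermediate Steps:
J = -1 (J = 1*(-1) = -1)
L(l) = -1/2 - l/2 (L(l) = (-1 - l)/2 = -1/2 - l/2)
v(f) = -1/2 - f/2
v(4) - 389 = (-1/2 - 1/2*4) - 389 = (-1/2 - 2) - 389 = -5/2 - 389 = -783/2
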